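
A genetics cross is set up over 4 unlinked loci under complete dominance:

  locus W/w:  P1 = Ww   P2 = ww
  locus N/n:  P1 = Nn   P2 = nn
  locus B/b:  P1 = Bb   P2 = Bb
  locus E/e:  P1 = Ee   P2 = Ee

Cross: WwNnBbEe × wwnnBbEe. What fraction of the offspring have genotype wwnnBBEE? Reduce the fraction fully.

WwNnBbEe gametes: WNBE×1, WNBe×1, WNbE×1, WNbe×1, WnBE×1, WnBe×1, WnbE×1, Wnbe×1, wNBE×1, wNBe×1, wNbE×1, wNbe×1, wnBE×1, wnBe×1, wnbE×1, wnbe×1
wwnnBbEe gametes: wnBE×4, wnBe×4, wnbE×4, wnbe×4
WwNnBbEe×wwnnBbEe grid (16·16=256): WwNnBBEE=4 WwNnBBEe=8 WwNnBBee=4 WwNnBbEE=8 WwNnBbEe=16 WwNnBbee=8 WwNnbbEE=4 WwNnbbEe=8 WwNnbbee=4 WwnnBBEE=4 WwnnBBEe=8 WwnnBBee=4 WwnnBbEE=8 WwnnBbEe=16 WwnnBbee=8 WwnnbbEE=4 WwnnbbEe=8 Wwnnbbee=4 wwNnBBEE=4 wwNnBBEe=8 wwNnBBee=4 wwNnBbEE=8 wwNnBbEe=16 wwNnBbee=8 wwNnbbEE=4 wwNnbbEe=8 wwNnbbee=4 wwnnBBEE=4 wwnnBBEe=8 wwnnBBee=4 wwnnBbEE=8 wwnnBbEe=16 wwnnBbee=8 wwnnbbEE=4 wwnnbbEe=8 wwnnbbee=4
wwnnBBEE hits 4/256; gcd=4; 4÷4/256÷4 = 1/64

P(wwnnBBEE) = 1/64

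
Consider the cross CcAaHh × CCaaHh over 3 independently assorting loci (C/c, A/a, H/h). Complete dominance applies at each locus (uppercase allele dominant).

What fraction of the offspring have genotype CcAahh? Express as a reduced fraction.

CcAaHh gametes: CAH×1, CAh×1, CaH×1, Cah×1, cAH×1, cAh×1, caH×1, cah×1
CCaaHh gametes: CaH×4, Cah×4
CcAaHh×CCaaHh grid (8·8=64): CCAaHH=4 CCAaHh=8 CCAahh=4 CCaaHH=4 CCaaHh=8 CCaahh=4 CcAaHH=4 CcAaHh=8 CcAahh=4 CcaaHH=4 CcaaHh=8 Ccaahh=4
CcAahh hits 4/64; gcd=4; 4÷4/64÷4 = 1/16

P(CcAahh) = 1/16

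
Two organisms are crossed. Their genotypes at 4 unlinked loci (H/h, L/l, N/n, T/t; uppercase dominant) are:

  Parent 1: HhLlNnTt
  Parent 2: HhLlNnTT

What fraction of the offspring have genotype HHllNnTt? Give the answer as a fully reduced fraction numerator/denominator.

HhLlNnTt gametes: HLNT×1, HLNt×1, HLnT×1, HLnt×1, HlNT×1, HlNt×1, HlnT×1, Hlnt×1, hLNT×1, hLNt×1, hLnT×1, hLnt×1, hlNT×1, hlNt×1, hlnT×1, hlnt×1
HhLlNnTT gametes: HLNT×2, HLnT×2, HlNT×2, HlnT×2, hLNT×2, hLnT×2, hlNT×2, hlnT×2
HhLlNnTt×HhLlNnTT grid (16·16=256): HHLLNNTT=2 HHLLNNTt=2 HHLLNnTT=4 HHLLNnTt=4 HHLLnnTT=2 HHLLnnTt=2 HHLlNNTT=4 HHLlNNTt=4 HHLlNnTT=8 HHLlNnTt=8 HHLlnnTT=4 HHLlnnTt=4 HHllNNTT=2 HHllNNTt=2 HHllNnTT=4 HHllNnTt=4 HHllnnTT=2 HHllnnTt=2 HhLLNNTT=4 HhLLNNTt=4 HhLLNnTT=8 HhLLNnTt=8 HhLLnnTT=4 HhLLnnTt=4 HhLlNNTT=8 HhLlNNTt=8 HhLlNnTT=16 HhLlNnTt=16 HhLlnnTT=8 HhLlnnTt=8 HhllNNTT=4 HhllNNTt=4 HhllNnTT=8 HhllNnTt=8 HhllnnTT=4 HhllnnTt=4 hhLLNNTT=2 hhLLNNTt=2 hhLLNnTT=4 hhLLNnTt=4 hhLLnnTT=2 hhLLnnTt=2 hhLlNNTT=4 hhLlNNTt=4 hhLlNnTT=8 hhLlNnTt=8 hhLlnnTT=4 hhLlnnTt=4 hhllNNTT=2 hhllNNTt=2 hhllNnTT=4 hhllNnTt=4 hhllnnTT=2 hhllnnTt=2
HHllNnTt hits 4/256; gcd=4; 4÷4/256÷4 = 1/64

P(HHllNnTt) = 1/64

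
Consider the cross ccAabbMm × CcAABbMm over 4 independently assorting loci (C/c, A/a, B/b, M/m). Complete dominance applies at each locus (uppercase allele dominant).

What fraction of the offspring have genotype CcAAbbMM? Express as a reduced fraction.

P(CcAAbbMM) = 1/32

ccAabbMm gametes: cAbM×4, cAbm×4, cabM×4, cabm×4
CcAABbMm gametes: CABM×2, CABm×2, CAbM×2, CAbm×2, cABM×2, cABm×2, cAbM×2, cAbm×2
ccAabbMm×CcAABbMm grid (16·16=256): CcAABbMM=8 CcAABbMm=16 CcAABbmm=8 CcAAbbMM=8 CcAAbbMm=16 CcAAbbmm=8 CcAaBbMM=8 CcAaBbMm=16 CcAaBbmm=8 CcAabbMM=8 CcAabbMm=16 CcAabbmm=8 ccAABbMM=8 ccAABbMm=16 ccAABbmm=8 ccAAbbMM=8 ccAAbbMm=16 ccAAbbmm=8 ccAaBbMM=8 ccAaBbMm=16 ccAaBbmm=8 ccAabbMM=8 ccAabbMm=16 ccAabbmm=8
CcAAbbMM hits 8/256; gcd=8; 8÷8/256÷8 = 1/32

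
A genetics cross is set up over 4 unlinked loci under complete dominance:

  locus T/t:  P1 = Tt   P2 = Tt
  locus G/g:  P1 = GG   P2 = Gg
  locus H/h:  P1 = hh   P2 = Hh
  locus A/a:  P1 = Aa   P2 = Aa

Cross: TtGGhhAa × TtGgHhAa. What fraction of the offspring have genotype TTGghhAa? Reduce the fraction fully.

TtGGhhAa gametes: TGhA×4, TGha×4, tGhA×4, tGha×4
TtGgHhAa gametes: TGHA×1, TGHa×1, TGhA×1, TGha×1, TgHA×1, TgHa×1, TghA×1, Tgha×1, tGHA×1, tGHa×1, tGhA×1, tGha×1, tgHA×1, tgHa×1, tghA×1, tgha×1
TtGGhhAa×TtGgHhAa grid (16·16=256): TTGGHhAA=4 TTGGHhAa=8 TTGGHhaa=4 TTGGhhAA=4 TTGGhhAa=8 TTGGhhaa=4 TTGgHhAA=4 TTGgHhAa=8 TTGgHhaa=4 TTGghhAA=4 TTGghhAa=8 TTGghhaa=4 TtGGHhAA=8 TtGGHhAa=16 TtGGHhaa=8 TtGGhhAA=8 TtGGhhAa=16 TtGGhhaa=8 TtGgHhAA=8 TtGgHhAa=16 TtGgHhaa=8 TtGghhAA=8 TtGghhAa=16 TtGghhaa=8 ttGGHhAA=4 ttGGHhAa=8 ttGGHhaa=4 ttGGhhAA=4 ttGGhhAa=8 ttGGhhaa=4 ttGgHhAA=4 ttGgHhAa=8 ttGgHhaa=4 ttGghhAA=4 ttGghhAa=8 ttGghhaa=4
TTGghhAa hits 8/256; gcd=8; 8÷8/256÷8 = 1/32

P(TTGghhAa) = 1/32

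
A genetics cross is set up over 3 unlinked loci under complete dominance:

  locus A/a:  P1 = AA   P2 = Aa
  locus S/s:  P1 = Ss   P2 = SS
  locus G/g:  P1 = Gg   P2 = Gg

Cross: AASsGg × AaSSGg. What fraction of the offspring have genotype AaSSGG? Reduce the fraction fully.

AASsGg gametes: ASG×2, ASg×2, AsG×2, Asg×2
AaSSGg gametes: ASG×2, ASg×2, aSG×2, aSg×2
AASsGg×AaSSGg grid (8·8=64): AASSGG=4 AASSGg=8 AASSgg=4 AASsGG=4 AASsGg=8 AASsgg=4 AaSSGG=4 AaSSGg=8 AaSSgg=4 AaSsGG=4 AaSsGg=8 AaSsgg=4
AaSSGG hits 4/64; gcd=4; 4÷4/64÷4 = 1/16

P(AaSSGG) = 1/16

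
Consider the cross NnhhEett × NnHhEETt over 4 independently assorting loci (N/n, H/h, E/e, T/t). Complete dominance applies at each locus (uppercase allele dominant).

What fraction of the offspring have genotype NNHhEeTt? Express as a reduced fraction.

NnhhEett gametes: NhEt×4, Nhet×4, nhEt×4, nhet×4
NnHhEETt gametes: NHET×2, NHEt×2, NhET×2, NhEt×2, nHET×2, nHEt×2, nhET×2, nhEt×2
NnhhEett×NnHhEETt grid (16·16=256): NNHhEETt=8 NNHhEEtt=8 NNHhEeTt=8 NNHhEett=8 NNhhEETt=8 NNhhEEtt=8 NNhhEeTt=8 NNhhEett=8 NnHhEETt=16 NnHhEEtt=16 NnHhEeTt=16 NnHhEett=16 NnhhEETt=16 NnhhEEtt=16 NnhhEeTt=16 NnhhEett=16 nnHhEETt=8 nnHhEEtt=8 nnHhEeTt=8 nnHhEett=8 nnhhEETt=8 nnhhEEtt=8 nnhhEeTt=8 nnhhEett=8
NNHhEeTt hits 8/256; gcd=8; 8÷8/256÷8 = 1/32

P(NNHhEeTt) = 1/32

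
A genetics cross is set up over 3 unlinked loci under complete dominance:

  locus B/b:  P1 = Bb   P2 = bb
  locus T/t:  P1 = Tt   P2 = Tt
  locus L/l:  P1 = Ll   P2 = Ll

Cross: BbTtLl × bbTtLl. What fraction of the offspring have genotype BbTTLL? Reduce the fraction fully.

P(BbTTLL) = 1/32

BbTtLl gametes: BTL×1, BTl×1, BtL×1, Btl×1, bTL×1, bTl×1, btL×1, btl×1
bbTtLl gametes: bTL×2, bTl×2, btL×2, btl×2
BbTtLl×bbTtLl grid (8·8=64): BbTTLL=2 BbTTLl=4 BbTTll=2 BbTtLL=4 BbTtLl=8 BbTtll=4 BbttLL=2 BbttLl=4 Bbttll=2 bbTTLL=2 bbTTLl=4 bbTTll=2 bbTtLL=4 bbTtLl=8 bbTtll=4 bbttLL=2 bbttLl=4 bbttll=2
BbTTLL hits 2/64; gcd=2; 2÷2/64÷2 = 1/32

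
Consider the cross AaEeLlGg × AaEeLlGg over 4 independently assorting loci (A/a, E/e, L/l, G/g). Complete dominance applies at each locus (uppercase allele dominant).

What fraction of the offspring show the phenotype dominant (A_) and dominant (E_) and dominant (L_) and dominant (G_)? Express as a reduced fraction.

AaEeLlGg gametes: AELG×1, AELg×1, AElG×1, AElg×1, AeLG×1, AeLg×1, AelG×1, Aelg×1, aELG×1, aELg×1, aElG×1, aElg×1, aeLG×1, aeLg×1, aelG×1, aelg×1
AaEeLlGg gametes: AELG×1, AELg×1, AElG×1, AElg×1, AeLG×1, AeLg×1, AelG×1, Aelg×1, aELG×1, aELg×1, aElG×1, aElg×1, aeLG×1, aeLg×1, aelG×1, aelg×1
AaEeLlGg×AaEeLlGg grid (16·16=256): AAEELLGG=1 AAEELLGg=2 AAEELLgg=1 AAEELlGG=2 AAEELlGg=4 AAEELlgg=2 AAEEllGG=1 AAEEllGg=2 AAEEllgg=1 AAEeLLGG=2 AAEeLLGg=4 AAEeLLgg=2 AAEeLlGG=4 AAEeLlGg=8 AAEeLlgg=4 AAEellGG=2 AAEellGg=4 AAEellgg=2 AAeeLLGG=1 AAeeLLGg=2 AAeeLLgg=1 AAeeLlGG=2 AAeeLlGg=4 AAeeLlgg=2 AAeellGG=1 AAeellGg=2 AAeellgg=1 AaEELLGG=2 AaEELLGg=4 AaEELLgg=2 AaEELlGG=4 AaEELlGg=8 AaEELlgg=4 AaEEllGG=2 AaEEllGg=4 AaEEllgg=2 AaEeLLGG=4 AaEeLLGg=8 AaEeLLgg=4 AaEeLlGG=8 AaEeLlGg=16 AaEeLlgg=8 AaEellGG=4 AaEellGg=8 AaEellgg=4 AaeeLLGG=2 AaeeLLGg=4 AaeeLLgg=2 AaeeLlGG=4 AaeeLlGg=8 AaeeLlgg=4 AaeellGG=2 AaeellGg=4 Aaeellgg=2 aaEELLGG=1 aaEELLGg=2 aaEELLgg=1 aaEELlGG=2 aaEELlGg=4 aaEELlgg=2 aaEEllGG=1 aaEEllGg=2 aaEEllgg=1 aaEeLLGG=2 aaEeLLGg=4 aaEeLLgg=2 aaEeLlGG=4 aaEeLlGg=8 aaEeLlgg=4 aaEellGG=2 aaEellGg=4 aaEellgg=2 aaeeLLGG=1 aaeeLLGg=2 aaeeLLgg=1 aaeeLlGG=2 aaeeLlGg=4 aaeeLlgg=2 aaeellGG=1 aaeellGg=2 aaeellgg=1
A_ E_ L_ G_ hits 81/256; gcd=1; 81÷1/256÷1 = 81/256

P(A_ E_ L_ G_) = 81/256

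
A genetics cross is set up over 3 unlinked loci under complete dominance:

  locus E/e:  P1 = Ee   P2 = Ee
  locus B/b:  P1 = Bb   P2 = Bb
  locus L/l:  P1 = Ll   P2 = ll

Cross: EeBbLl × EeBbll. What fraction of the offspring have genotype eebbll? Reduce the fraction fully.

EeBbLl gametes: EBL×1, EBl×1, EbL×1, Ebl×1, eBL×1, eBl×1, ebL×1, ebl×1
EeBbll gametes: EBl×2, Ebl×2, eBl×2, ebl×2
EeBbLl×EeBbll grid (8·8=64): EEBBLl=2 EEBBll=2 EEBbLl=4 EEBbll=4 EEbbLl=2 EEbbll=2 EeBBLl=4 EeBBll=4 EeBbLl=8 EeBbll=8 EebbLl=4 Eebbll=4 eeBBLl=2 eeBBll=2 eeBbLl=4 eeBbll=4 eebbLl=2 eebbll=2
eebbll hits 2/64; gcd=2; 2÷2/64÷2 = 1/32

P(eebbll) = 1/32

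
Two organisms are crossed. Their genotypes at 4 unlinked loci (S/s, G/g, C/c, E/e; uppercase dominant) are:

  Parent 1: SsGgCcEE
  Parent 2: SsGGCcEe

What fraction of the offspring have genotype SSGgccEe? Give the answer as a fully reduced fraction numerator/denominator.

P(SSGgccEe) = 1/64

SsGgCcEE gametes: SGCE×2, SGcE×2, SgCE×2, SgcE×2, sGCE×2, sGcE×2, sgCE×2, sgcE×2
SsGGCcEe gametes: SGCE×2, SGCe×2, SGcE×2, SGce×2, sGCE×2, sGCe×2, sGcE×2, sGce×2
SsGgCcEE×SsGGCcEe grid (16·16=256): SSGGCCEE=4 SSGGCCEe=4 SSGGCcEE=8 SSGGCcEe=8 SSGGccEE=4 SSGGccEe=4 SSGgCCEE=4 SSGgCCEe=4 SSGgCcEE=8 SSGgCcEe=8 SSGgccEE=4 SSGgccEe=4 SsGGCCEE=8 SsGGCCEe=8 SsGGCcEE=16 SsGGCcEe=16 SsGGccEE=8 SsGGccEe=8 SsGgCCEE=8 SsGgCCEe=8 SsGgCcEE=16 SsGgCcEe=16 SsGgccEE=8 SsGgccEe=8 ssGGCCEE=4 ssGGCCEe=4 ssGGCcEE=8 ssGGCcEe=8 ssGGccEE=4 ssGGccEe=4 ssGgCCEE=4 ssGgCCEe=4 ssGgCcEE=8 ssGgCcEe=8 ssGgccEE=4 ssGgccEe=4
SSGgccEe hits 4/256; gcd=4; 4÷4/256÷4 = 1/64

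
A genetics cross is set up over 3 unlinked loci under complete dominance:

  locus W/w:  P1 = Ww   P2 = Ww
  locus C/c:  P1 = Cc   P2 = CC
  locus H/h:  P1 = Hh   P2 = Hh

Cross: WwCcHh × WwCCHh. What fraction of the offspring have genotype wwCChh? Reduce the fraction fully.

WwCcHh gametes: WCH×1, WCh×1, WcH×1, Wch×1, wCH×1, wCh×1, wcH×1, wch×1
WwCCHh gametes: WCH×2, WCh×2, wCH×2, wCh×2
WwCcHh×WwCCHh grid (8·8=64): WWCCHH=2 WWCCHh=4 WWCChh=2 WWCcHH=2 WWCcHh=4 WWCchh=2 WwCCHH=4 WwCCHh=8 WwCChh=4 WwCcHH=4 WwCcHh=8 WwCchh=4 wwCCHH=2 wwCCHh=4 wwCChh=2 wwCcHH=2 wwCcHh=4 wwCchh=2
wwCChh hits 2/64; gcd=2; 2÷2/64÷2 = 1/32

P(wwCChh) = 1/32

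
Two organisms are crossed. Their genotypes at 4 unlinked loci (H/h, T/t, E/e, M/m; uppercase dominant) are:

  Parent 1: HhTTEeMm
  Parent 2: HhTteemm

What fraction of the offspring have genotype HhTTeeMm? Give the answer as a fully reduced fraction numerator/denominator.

P(HhTTeeMm) = 1/16

HhTTEeMm gametes: HTEM×2, HTEm×2, HTeM×2, HTem×2, hTEM×2, hTEm×2, hTeM×2, hTem×2
HhTteemm gametes: HTem×4, Htem×4, hTem×4, htem×4
HhTTEeMm×HhTteemm grid (16·16=256): HHTTEeMm=8 HHTTEemm=8 HHTTeeMm=8 HHTTeemm=8 HHTtEeMm=8 HHTtEemm=8 HHTteeMm=8 HHTteemm=8 HhTTEeMm=16 HhTTEemm=16 HhTTeeMm=16 HhTTeemm=16 HhTtEeMm=16 HhTtEemm=16 HhTteeMm=16 HhTteemm=16 hhTTEeMm=8 hhTTEemm=8 hhTTeeMm=8 hhTTeemm=8 hhTtEeMm=8 hhTtEemm=8 hhTteeMm=8 hhTteemm=8
HhTTeeMm hits 16/256; gcd=16; 16÷16/256÷16 = 1/16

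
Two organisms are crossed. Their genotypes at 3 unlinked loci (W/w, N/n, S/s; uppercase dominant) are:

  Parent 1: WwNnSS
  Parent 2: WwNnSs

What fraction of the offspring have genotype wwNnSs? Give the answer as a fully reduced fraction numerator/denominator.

WwNnSS gametes: WNS×2, WnS×2, wNS×2, wnS×2
WwNnSs gametes: WNS×1, WNs×1, WnS×1, Wns×1, wNS×1, wNs×1, wnS×1, wns×1
WwNnSS×WwNnSs grid (8·8=64): WWNNSS=2 WWNNSs=2 WWNnSS=4 WWNnSs=4 WWnnSS=2 WWnnSs=2 WwNNSS=4 WwNNSs=4 WwNnSS=8 WwNnSs=8 WwnnSS=4 WwnnSs=4 wwNNSS=2 wwNNSs=2 wwNnSS=4 wwNnSs=4 wwnnSS=2 wwnnSs=2
wwNnSs hits 4/64; gcd=4; 4÷4/64÷4 = 1/16

P(wwNnSs) = 1/16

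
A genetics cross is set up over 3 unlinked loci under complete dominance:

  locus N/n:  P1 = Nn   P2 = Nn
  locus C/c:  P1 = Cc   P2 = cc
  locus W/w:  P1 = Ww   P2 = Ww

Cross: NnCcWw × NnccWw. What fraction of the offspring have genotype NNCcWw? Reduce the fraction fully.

P(NNCcWw) = 1/16

NnCcWw gametes: NCW×1, NCw×1, NcW×1, Ncw×1, nCW×1, nCw×1, ncW×1, ncw×1
NnccWw gametes: NcW×2, Ncw×2, ncW×2, ncw×2
NnCcWw×NnccWw grid (8·8=64): NNCcWW=2 NNCcWw=4 NNCcww=2 NNccWW=2 NNccWw=4 NNccww=2 NnCcWW=4 NnCcWw=8 NnCcww=4 NnccWW=4 NnccWw=8 Nnccww=4 nnCcWW=2 nnCcWw=4 nnCcww=2 nnccWW=2 nnccWw=4 nnccww=2
NNCcWw hits 4/64; gcd=4; 4÷4/64÷4 = 1/16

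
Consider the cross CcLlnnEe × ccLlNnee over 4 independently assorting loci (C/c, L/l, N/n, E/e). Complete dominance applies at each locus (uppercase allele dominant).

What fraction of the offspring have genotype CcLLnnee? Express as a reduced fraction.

CcLlnnEe gametes: CLnE×2, CLne×2, ClnE×2, Clne×2, cLnE×2, cLne×2, clnE×2, clne×2
ccLlNnee gametes: cLNe×4, cLne×4, clNe×4, clne×4
CcLlnnEe×ccLlNnee grid (16·16=256): CcLLNnEe=8 CcLLNnee=8 CcLLnnEe=8 CcLLnnee=8 CcLlNnEe=16 CcLlNnee=16 CcLlnnEe=16 CcLlnnee=16 CcllNnEe=8 CcllNnee=8 CcllnnEe=8 Ccllnnee=8 ccLLNnEe=8 ccLLNnee=8 ccLLnnEe=8 ccLLnnee=8 ccLlNnEe=16 ccLlNnee=16 ccLlnnEe=16 ccLlnnee=16 ccllNnEe=8 ccllNnee=8 ccllnnEe=8 ccllnnee=8
CcLLnnee hits 8/256; gcd=8; 8÷8/256÷8 = 1/32

P(CcLLnnee) = 1/32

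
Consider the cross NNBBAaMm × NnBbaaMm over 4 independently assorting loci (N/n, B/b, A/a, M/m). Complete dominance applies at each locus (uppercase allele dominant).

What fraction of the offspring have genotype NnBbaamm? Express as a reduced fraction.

NNBBAaMm gametes: NBAM×4, NBAm×4, NBaM×4, NBam×4
NnBbaaMm gametes: NBaM×2, NBam×2, NbaM×2, Nbam×2, nBaM×2, nBam×2, nbaM×2, nbam×2
NNBBAaMm×NnBbaaMm grid (16·16=256): NNBBAaMM=8 NNBBAaMm=16 NNBBAamm=8 NNBBaaMM=8 NNBBaaMm=16 NNBBaamm=8 NNBbAaMM=8 NNBbAaMm=16 NNBbAamm=8 NNBbaaMM=8 NNBbaaMm=16 NNBbaamm=8 NnBBAaMM=8 NnBBAaMm=16 NnBBAamm=8 NnBBaaMM=8 NnBBaaMm=16 NnBBaamm=8 NnBbAaMM=8 NnBbAaMm=16 NnBbAamm=8 NnBbaaMM=8 NnBbaaMm=16 NnBbaamm=8
NnBbaamm hits 8/256; gcd=8; 8÷8/256÷8 = 1/32

P(NnBbaamm) = 1/32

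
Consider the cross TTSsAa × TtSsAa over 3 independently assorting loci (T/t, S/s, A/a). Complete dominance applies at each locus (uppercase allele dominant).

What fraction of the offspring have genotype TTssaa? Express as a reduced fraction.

TTSsAa gametes: TSA×2, TSa×2, TsA×2, Tsa×2
TtSsAa gametes: TSA×1, TSa×1, TsA×1, Tsa×1, tSA×1, tSa×1, tsA×1, tsa×1
TTSsAa×TtSsAa grid (8·8=64): TTSSAA=2 TTSSAa=4 TTSSaa=2 TTSsAA=4 TTSsAa=8 TTSsaa=4 TTssAA=2 TTssAa=4 TTssaa=2 TtSSAA=2 TtSSAa=4 TtSSaa=2 TtSsAA=4 TtSsAa=8 TtSsaa=4 TtssAA=2 TtssAa=4 Ttssaa=2
TTssaa hits 2/64; gcd=2; 2÷2/64÷2 = 1/32

P(TTssaa) = 1/32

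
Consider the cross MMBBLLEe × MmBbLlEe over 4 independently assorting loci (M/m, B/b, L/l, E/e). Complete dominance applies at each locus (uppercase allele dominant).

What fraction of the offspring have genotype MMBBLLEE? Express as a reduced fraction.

P(MMBBLLEE) = 1/32

MMBBLLEe gametes: MBLE×8, MBLe×8
MmBbLlEe gametes: MBLE×1, MBLe×1, MBlE×1, MBle×1, MbLE×1, MbLe×1, MblE×1, Mble×1, mBLE×1, mBLe×1, mBlE×1, mBle×1, mbLE×1, mbLe×1, mblE×1, mble×1
MMBBLLEe×MmBbLlEe grid (16·16=256): MMBBLLEE=8 MMBBLLEe=16 MMBBLLee=8 MMBBLlEE=8 MMBBLlEe=16 MMBBLlee=8 MMBbLLEE=8 MMBbLLEe=16 MMBbLLee=8 MMBbLlEE=8 MMBbLlEe=16 MMBbLlee=8 MmBBLLEE=8 MmBBLLEe=16 MmBBLLee=8 MmBBLlEE=8 MmBBLlEe=16 MmBBLlee=8 MmBbLLEE=8 MmBbLLEe=16 MmBbLLee=8 MmBbLlEE=8 MmBbLlEe=16 MmBbLlee=8
MMBBLLEE hits 8/256; gcd=8; 8÷8/256÷8 = 1/32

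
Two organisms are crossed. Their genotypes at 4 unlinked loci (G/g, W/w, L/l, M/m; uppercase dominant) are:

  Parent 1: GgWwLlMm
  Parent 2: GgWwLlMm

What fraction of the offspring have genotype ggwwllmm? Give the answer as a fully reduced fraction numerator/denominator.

GgWwLlMm gametes: GWLM×1, GWLm×1, GWlM×1, GWlm×1, GwLM×1, GwLm×1, GwlM×1, Gwlm×1, gWLM×1, gWLm×1, gWlM×1, gWlm×1, gwLM×1, gwLm×1, gwlM×1, gwlm×1
GgWwLlMm gametes: GWLM×1, GWLm×1, GWlM×1, GWlm×1, GwLM×1, GwLm×1, GwlM×1, Gwlm×1, gWLM×1, gWLm×1, gWlM×1, gWlm×1, gwLM×1, gwLm×1, gwlM×1, gwlm×1
GgWwLlMm×GgWwLlMm grid (16·16=256): GGWWLLMM=1 GGWWLLMm=2 GGWWLLmm=1 GGWWLlMM=2 GGWWLlMm=4 GGWWLlmm=2 GGWWllMM=1 GGWWllMm=2 GGWWllmm=1 GGWwLLMM=2 GGWwLLMm=4 GGWwLLmm=2 GGWwLlMM=4 GGWwLlMm=8 GGWwLlmm=4 GGWwllMM=2 GGWwllMm=4 GGWwllmm=2 GGwwLLMM=1 GGwwLLMm=2 GGwwLLmm=1 GGwwLlMM=2 GGwwLlMm=4 GGwwLlmm=2 GGwwllMM=1 GGwwllMm=2 GGwwllmm=1 GgWWLLMM=2 GgWWLLMm=4 GgWWLLmm=2 GgWWLlMM=4 GgWWLlMm=8 GgWWLlmm=4 GgWWllMM=2 GgWWllMm=4 GgWWllmm=2 GgWwLLMM=4 GgWwLLMm=8 GgWwLLmm=4 GgWwLlMM=8 GgWwLlMm=16 GgWwLlmm=8 GgWwllMM=4 GgWwllMm=8 GgWwllmm=4 GgwwLLMM=2 GgwwLLMm=4 GgwwLLmm=2 GgwwLlMM=4 GgwwLlMm=8 GgwwLlmm=4 GgwwllMM=2 GgwwllMm=4 Ggwwllmm=2 ggWWLLMM=1 ggWWLLMm=2 ggWWLLmm=1 ggWWLlMM=2 ggWWLlMm=4 ggWWLlmm=2 ggWWllMM=1 ggWWllMm=2 ggWWllmm=1 ggWwLLMM=2 ggWwLLMm=4 ggWwLLmm=2 ggWwLlMM=4 ggWwLlMm=8 ggWwLlmm=4 ggWwllMM=2 ggWwllMm=4 ggWwllmm=2 ggwwLLMM=1 ggwwLLMm=2 ggwwLLmm=1 ggwwLlMM=2 ggwwLlMm=4 ggwwLlmm=2 ggwwllMM=1 ggwwllMm=2 ggwwllmm=1
ggwwllmm hits 1/256; gcd=1; 1÷1/256÷1 = 1/256

P(ggwwllmm) = 1/256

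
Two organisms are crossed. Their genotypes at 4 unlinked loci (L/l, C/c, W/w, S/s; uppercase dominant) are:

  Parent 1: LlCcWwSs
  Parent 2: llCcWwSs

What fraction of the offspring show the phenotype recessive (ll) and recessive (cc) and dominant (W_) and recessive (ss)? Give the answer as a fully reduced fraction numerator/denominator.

P(ll cc W_ ss) = 3/128

LlCcWwSs gametes: LCWS×1, LCWs×1, LCwS×1, LCws×1, LcWS×1, LcWs×1, LcwS×1, Lcws×1, lCWS×1, lCWs×1, lCwS×1, lCws×1, lcWS×1, lcWs×1, lcwS×1, lcws×1
llCcWwSs gametes: lCWS×2, lCWs×2, lCwS×2, lCws×2, lcWS×2, lcWs×2, lcwS×2, lcws×2
LlCcWwSs×llCcWwSs grid (16·16=256): LlCCWWSS=2 LlCCWWSs=4 LlCCWWss=2 LlCCWwSS=4 LlCCWwSs=8 LlCCWwss=4 LlCCwwSS=2 LlCCwwSs=4 LlCCwwss=2 LlCcWWSS=4 LlCcWWSs=8 LlCcWWss=4 LlCcWwSS=8 LlCcWwSs=16 LlCcWwss=8 LlCcwwSS=4 LlCcwwSs=8 LlCcwwss=4 LlccWWSS=2 LlccWWSs=4 LlccWWss=2 LlccWwSS=4 LlccWwSs=8 LlccWwss=4 LlccwwSS=2 LlccwwSs=4 Llccwwss=2 llCCWWSS=2 llCCWWSs=4 llCCWWss=2 llCCWwSS=4 llCCWwSs=8 llCCWwss=4 llCCwwSS=2 llCCwwSs=4 llCCwwss=2 llCcWWSS=4 llCcWWSs=8 llCcWWss=4 llCcWwSS=8 llCcWwSs=16 llCcWwss=8 llCcwwSS=4 llCcwwSs=8 llCcwwss=4 llccWWSS=2 llccWWSs=4 llccWWss=2 llccWwSS=4 llccWwSs=8 llccWwss=4 llccwwSS=2 llccwwSs=4 llccwwss=2
ll cc W_ ss hits 6/256; gcd=2; 6÷2/256÷2 = 3/128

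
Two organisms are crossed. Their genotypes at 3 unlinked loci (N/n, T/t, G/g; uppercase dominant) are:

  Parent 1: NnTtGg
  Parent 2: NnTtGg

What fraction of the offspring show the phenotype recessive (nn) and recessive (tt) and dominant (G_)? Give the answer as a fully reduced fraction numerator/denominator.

NnTtGg gametes: NTG×1, NTg×1, NtG×1, Ntg×1, nTG×1, nTg×1, ntG×1, ntg×1
NnTtGg gametes: NTG×1, NTg×1, NtG×1, Ntg×1, nTG×1, nTg×1, ntG×1, ntg×1
NnTtGg×NnTtGg grid (8·8=64): NNTTGG=1 NNTTGg=2 NNTTgg=1 NNTtGG=2 NNTtGg=4 NNTtgg=2 NNttGG=1 NNttGg=2 NNttgg=1 NnTTGG=2 NnTTGg=4 NnTTgg=2 NnTtGG=4 NnTtGg=8 NnTtgg=4 NnttGG=2 NnttGg=4 Nnttgg=2 nnTTGG=1 nnTTGg=2 nnTTgg=1 nnTtGG=2 nnTtGg=4 nnTtgg=2 nnttGG=1 nnttGg=2 nnttgg=1
nn tt G_ hits 3/64; gcd=1; 3÷1/64÷1 = 3/64

P(nn tt G_) = 3/64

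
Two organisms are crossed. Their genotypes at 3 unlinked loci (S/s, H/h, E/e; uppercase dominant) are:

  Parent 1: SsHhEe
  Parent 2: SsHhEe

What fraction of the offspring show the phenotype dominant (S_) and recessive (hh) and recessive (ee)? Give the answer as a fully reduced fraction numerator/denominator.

SsHhEe gametes: SHE×1, SHe×1, ShE×1, She×1, sHE×1, sHe×1, shE×1, she×1
SsHhEe gametes: SHE×1, SHe×1, ShE×1, She×1, sHE×1, sHe×1, shE×1, she×1
SsHhEe×SsHhEe grid (8·8=64): SSHHEE=1 SSHHEe=2 SSHHee=1 SSHhEE=2 SSHhEe=4 SSHhee=2 SShhEE=1 SShhEe=2 SShhee=1 SsHHEE=2 SsHHEe=4 SsHHee=2 SsHhEE=4 SsHhEe=8 SsHhee=4 SshhEE=2 SshhEe=4 Sshhee=2 ssHHEE=1 ssHHEe=2 ssHHee=1 ssHhEE=2 ssHhEe=4 ssHhee=2 sshhEE=1 sshhEe=2 sshhee=1
S_ hh ee hits 3/64; gcd=1; 3÷1/64÷1 = 3/64

P(S_ hh ee) = 3/64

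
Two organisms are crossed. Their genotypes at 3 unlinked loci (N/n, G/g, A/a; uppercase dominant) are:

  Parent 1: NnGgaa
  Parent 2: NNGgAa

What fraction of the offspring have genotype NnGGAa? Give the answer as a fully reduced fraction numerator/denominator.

NnGgaa gametes: NGa×2, Nga×2, nGa×2, nga×2
NNGgAa gametes: NGA×2, NGa×2, NgA×2, Nga×2
NnGgaa×NNGgAa grid (8·8=64): NNGGAa=4 NNGGaa=4 NNGgAa=8 NNGgaa=8 NNggAa=4 NNggaa=4 NnGGAa=4 NnGGaa=4 NnGgAa=8 NnGgaa=8 NnggAa=4 Nnggaa=4
NnGGAa hits 4/64; gcd=4; 4÷4/64÷4 = 1/16

P(NnGGAa) = 1/16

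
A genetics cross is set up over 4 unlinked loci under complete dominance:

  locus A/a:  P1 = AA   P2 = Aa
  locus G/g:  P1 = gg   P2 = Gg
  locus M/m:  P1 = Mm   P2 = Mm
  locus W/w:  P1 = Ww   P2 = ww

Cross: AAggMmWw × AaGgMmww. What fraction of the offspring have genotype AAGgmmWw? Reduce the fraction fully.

P(AAGgmmWw) = 1/32

AAggMmWw gametes: AgMW×4, AgMw×4, AgmW×4, Agmw×4
AaGgMmww gametes: AGMw×2, AGmw×2, AgMw×2, Agmw×2, aGMw×2, aGmw×2, agMw×2, agmw×2
AAggMmWw×AaGgMmww grid (16·16=256): AAGgMMWw=8 AAGgMMww=8 AAGgMmWw=16 AAGgMmww=16 AAGgmmWw=8 AAGgmmww=8 AAggMMWw=8 AAggMMww=8 AAggMmWw=16 AAggMmww=16 AAggmmWw=8 AAggmmww=8 AaGgMMWw=8 AaGgMMww=8 AaGgMmWw=16 AaGgMmww=16 AaGgmmWw=8 AaGgmmww=8 AaggMMWw=8 AaggMMww=8 AaggMmWw=16 AaggMmww=16 AaggmmWw=8 Aaggmmww=8
AAGgmmWw hits 8/256; gcd=8; 8÷8/256÷8 = 1/32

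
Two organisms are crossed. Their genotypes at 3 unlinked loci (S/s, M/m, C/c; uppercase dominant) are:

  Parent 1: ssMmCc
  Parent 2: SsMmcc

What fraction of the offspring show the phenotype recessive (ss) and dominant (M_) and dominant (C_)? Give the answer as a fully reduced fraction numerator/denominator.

P(ss M_ C_) = 3/16

ssMmCc gametes: sMC×2, sMc×2, smC×2, smc×2
SsMmcc gametes: SMc×2, Smc×2, sMc×2, smc×2
ssMmCc×SsMmcc grid (8·8=64): SsMMCc=4 SsMMcc=4 SsMmCc=8 SsMmcc=8 SsmmCc=4 Ssmmcc=4 ssMMCc=4 ssMMcc=4 ssMmCc=8 ssMmcc=8 ssmmCc=4 ssmmcc=4
ss M_ C_ hits 12/64; gcd=4; 12÷4/64÷4 = 3/16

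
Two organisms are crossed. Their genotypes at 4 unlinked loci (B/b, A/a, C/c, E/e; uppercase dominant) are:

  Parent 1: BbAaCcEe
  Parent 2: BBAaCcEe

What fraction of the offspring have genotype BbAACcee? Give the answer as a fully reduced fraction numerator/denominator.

BbAaCcEe gametes: BACE×1, BACe×1, BAcE×1, BAce×1, BaCE×1, BaCe×1, BacE×1, Bace×1, bACE×1, bACe×1, bAcE×1, bAce×1, baCE×1, baCe×1, bacE×1, bace×1
BBAaCcEe gametes: BACE×2, BACe×2, BAcE×2, BAce×2, BaCE×2, BaCe×2, BacE×2, Bace×2
BbAaCcEe×BBAaCcEe grid (16·16=256): BBAACCEE=2 BBAACCEe=4 BBAACCee=2 BBAACcEE=4 BBAACcEe=8 BBAACcee=4 BBAAccEE=2 BBAAccEe=4 BBAAccee=2 BBAaCCEE=4 BBAaCCEe=8 BBAaCCee=4 BBAaCcEE=8 BBAaCcEe=16 BBAaCcee=8 BBAaccEE=4 BBAaccEe=8 BBAaccee=4 BBaaCCEE=2 BBaaCCEe=4 BBaaCCee=2 BBaaCcEE=4 BBaaCcEe=8 BBaaCcee=4 BBaaccEE=2 BBaaccEe=4 BBaaccee=2 BbAACCEE=2 BbAACCEe=4 BbAACCee=2 BbAACcEE=4 BbAACcEe=8 BbAACcee=4 BbAAccEE=2 BbAAccEe=4 BbAAccee=2 BbAaCCEE=4 BbAaCCEe=8 BbAaCCee=4 BbAaCcEE=8 BbAaCcEe=16 BbAaCcee=8 BbAaccEE=4 BbAaccEe=8 BbAaccee=4 BbaaCCEE=2 BbaaCCEe=4 BbaaCCee=2 BbaaCcEE=4 BbaaCcEe=8 BbaaCcee=4 BbaaccEE=2 BbaaccEe=4 Bbaaccee=2
BbAACcee hits 4/256; gcd=4; 4÷4/256÷4 = 1/64

P(BbAACcee) = 1/64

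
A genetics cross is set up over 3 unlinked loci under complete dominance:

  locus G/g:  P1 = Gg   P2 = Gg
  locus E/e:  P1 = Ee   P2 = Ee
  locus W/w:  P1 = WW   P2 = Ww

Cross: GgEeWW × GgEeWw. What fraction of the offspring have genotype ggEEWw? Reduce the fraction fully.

P(ggEEWw) = 1/32

GgEeWW gametes: GEW×2, GeW×2, gEW×2, geW×2
GgEeWw gametes: GEW×1, GEw×1, GeW×1, Gew×1, gEW×1, gEw×1, geW×1, gew×1
GgEeWW×GgEeWw grid (8·8=64): GGEEWW=2 GGEEWw=2 GGEeWW=4 GGEeWw=4 GGeeWW=2 GGeeWw=2 GgEEWW=4 GgEEWw=4 GgEeWW=8 GgEeWw=8 GgeeWW=4 GgeeWw=4 ggEEWW=2 ggEEWw=2 ggEeWW=4 ggEeWw=4 ggeeWW=2 ggeeWw=2
ggEEWw hits 2/64; gcd=2; 2÷2/64÷2 = 1/32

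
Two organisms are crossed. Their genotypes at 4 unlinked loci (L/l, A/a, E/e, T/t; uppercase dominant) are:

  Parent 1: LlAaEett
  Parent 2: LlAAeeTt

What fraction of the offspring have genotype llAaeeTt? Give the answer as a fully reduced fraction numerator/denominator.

LlAaEett gametes: LAEt×2, LAet×2, LaEt×2, Laet×2, lAEt×2, lAet×2, laEt×2, laet×2
LlAAeeTt gametes: LAeT×4, LAet×4, lAeT×4, lAet×4
LlAaEett×LlAAeeTt grid (16·16=256): LLAAEeTt=8 LLAAEett=8 LLAAeeTt=8 LLAAeett=8 LLAaEeTt=8 LLAaEett=8 LLAaeeTt=8 LLAaeett=8 LlAAEeTt=16 LlAAEett=16 LlAAeeTt=16 LlAAeett=16 LlAaEeTt=16 LlAaEett=16 LlAaeeTt=16 LlAaeett=16 llAAEeTt=8 llAAEett=8 llAAeeTt=8 llAAeett=8 llAaEeTt=8 llAaEett=8 llAaeeTt=8 llAaeett=8
llAaeeTt hits 8/256; gcd=8; 8÷8/256÷8 = 1/32

P(llAaeeTt) = 1/32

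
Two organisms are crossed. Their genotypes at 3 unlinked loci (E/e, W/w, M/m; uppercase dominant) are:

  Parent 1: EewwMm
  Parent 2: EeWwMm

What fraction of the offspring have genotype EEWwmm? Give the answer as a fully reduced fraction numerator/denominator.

EewwMm gametes: EwM×2, Ewm×2, ewM×2, ewm×2
EeWwMm gametes: EWM×1, EWm×1, EwM×1, Ewm×1, eWM×1, eWm×1, ewM×1, ewm×1
EewwMm×EeWwMm grid (8·8=64): EEWwMM=2 EEWwMm=4 EEWwmm=2 EEwwMM=2 EEwwMm=4 EEwwmm=2 EeWwMM=4 EeWwMm=8 EeWwmm=4 EewwMM=4 EewwMm=8 Eewwmm=4 eeWwMM=2 eeWwMm=4 eeWwmm=2 eewwMM=2 eewwMm=4 eewwmm=2
EEWwmm hits 2/64; gcd=2; 2÷2/64÷2 = 1/32

P(EEWwmm) = 1/32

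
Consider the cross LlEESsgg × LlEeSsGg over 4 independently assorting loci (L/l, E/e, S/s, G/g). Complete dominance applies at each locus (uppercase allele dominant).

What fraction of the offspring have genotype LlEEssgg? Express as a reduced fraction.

P(LlEEssgg) = 1/32

LlEESsgg gametes: LESg×4, LEsg×4, lESg×4, lEsg×4
LlEeSsGg gametes: LESG×1, LESg×1, LEsG×1, LEsg×1, LeSG×1, LeSg×1, LesG×1, Lesg×1, lESG×1, lESg×1, lEsG×1, lEsg×1, leSG×1, leSg×1, lesG×1, lesg×1
LlEESsgg×LlEeSsGg grid (16·16=256): LLEESSGg=4 LLEESSgg=4 LLEESsGg=8 LLEESsgg=8 LLEEssGg=4 LLEEssgg=4 LLEeSSGg=4 LLEeSSgg=4 LLEeSsGg=8 LLEeSsgg=8 LLEessGg=4 LLEessgg=4 LlEESSGg=8 LlEESSgg=8 LlEESsGg=16 LlEESsgg=16 LlEEssGg=8 LlEEssgg=8 LlEeSSGg=8 LlEeSSgg=8 LlEeSsGg=16 LlEeSsgg=16 LlEessGg=8 LlEessgg=8 llEESSGg=4 llEESSgg=4 llEESsGg=8 llEESsgg=8 llEEssGg=4 llEEssgg=4 llEeSSGg=4 llEeSSgg=4 llEeSsGg=8 llEeSsgg=8 llEessGg=4 llEessgg=4
LlEEssgg hits 8/256; gcd=8; 8÷8/256÷8 = 1/32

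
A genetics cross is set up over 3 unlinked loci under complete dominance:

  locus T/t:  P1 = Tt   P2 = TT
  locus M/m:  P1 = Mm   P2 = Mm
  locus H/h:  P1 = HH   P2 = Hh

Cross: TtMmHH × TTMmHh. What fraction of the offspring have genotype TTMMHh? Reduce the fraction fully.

P(TTMMHh) = 1/16

TtMmHH gametes: TMH×2, TmH×2, tMH×2, tmH×2
TTMmHh gametes: TMH×2, TMh×2, TmH×2, Tmh×2
TtMmHH×TTMmHh grid (8·8=64): TTMMHH=4 TTMMHh=4 TTMmHH=8 TTMmHh=8 TTmmHH=4 TTmmHh=4 TtMMHH=4 TtMMHh=4 TtMmHH=8 TtMmHh=8 TtmmHH=4 TtmmHh=4
TTMMHh hits 4/64; gcd=4; 4÷4/64÷4 = 1/16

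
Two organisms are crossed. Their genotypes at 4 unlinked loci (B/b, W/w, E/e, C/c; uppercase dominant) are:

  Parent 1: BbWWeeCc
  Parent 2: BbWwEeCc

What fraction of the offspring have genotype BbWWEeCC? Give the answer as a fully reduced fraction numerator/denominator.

BbWWeeCc gametes: BWeC×4, BWec×4, bWeC×4, bWec×4
BbWwEeCc gametes: BWEC×1, BWEc×1, BWeC×1, BWec×1, BwEC×1, BwEc×1, BweC×1, Bwec×1, bWEC×1, bWEc×1, bWeC×1, bWec×1, bwEC×1, bwEc×1, bweC×1, bwec×1
BbWWeeCc×BbWwEeCc grid (16·16=256): BBWWEeCC=4 BBWWEeCc=8 BBWWEecc=4 BBWWeeCC=4 BBWWeeCc=8 BBWWeecc=4 BBWwEeCC=4 BBWwEeCc=8 BBWwEecc=4 BBWweeCC=4 BBWweeCc=8 BBWweecc=4 BbWWEeCC=8 BbWWEeCc=16 BbWWEecc=8 BbWWeeCC=8 BbWWeeCc=16 BbWWeecc=8 BbWwEeCC=8 BbWwEeCc=16 BbWwEecc=8 BbWweeCC=8 BbWweeCc=16 BbWweecc=8 bbWWEeCC=4 bbWWEeCc=8 bbWWEecc=4 bbWWeeCC=4 bbWWeeCc=8 bbWWeecc=4 bbWwEeCC=4 bbWwEeCc=8 bbWwEecc=4 bbWweeCC=4 bbWweeCc=8 bbWweecc=4
BbWWEeCC hits 8/256; gcd=8; 8÷8/256÷8 = 1/32

P(BbWWEeCC) = 1/32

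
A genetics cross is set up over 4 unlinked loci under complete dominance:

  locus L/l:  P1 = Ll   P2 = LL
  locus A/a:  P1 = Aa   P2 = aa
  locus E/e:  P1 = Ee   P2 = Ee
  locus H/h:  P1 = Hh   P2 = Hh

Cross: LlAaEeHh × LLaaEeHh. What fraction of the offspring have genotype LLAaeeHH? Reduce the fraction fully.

P(LLAaeeHH) = 1/64

LlAaEeHh gametes: LAEH×1, LAEh×1, LAeH×1, LAeh×1, LaEH×1, LaEh×1, LaeH×1, Laeh×1, lAEH×1, lAEh×1, lAeH×1, lAeh×1, laEH×1, laEh×1, laeH×1, laeh×1
LLaaEeHh gametes: LaEH×4, LaEh×4, LaeH×4, Laeh×4
LlAaEeHh×LLaaEeHh grid (16·16=256): LLAaEEHH=4 LLAaEEHh=8 LLAaEEhh=4 LLAaEeHH=8 LLAaEeHh=16 LLAaEehh=8 LLAaeeHH=4 LLAaeeHh=8 LLAaeehh=4 LLaaEEHH=4 LLaaEEHh=8 LLaaEEhh=4 LLaaEeHH=8 LLaaEeHh=16 LLaaEehh=8 LLaaeeHH=4 LLaaeeHh=8 LLaaeehh=4 LlAaEEHH=4 LlAaEEHh=8 LlAaEEhh=4 LlAaEeHH=8 LlAaEeHh=16 LlAaEehh=8 LlAaeeHH=4 LlAaeeHh=8 LlAaeehh=4 LlaaEEHH=4 LlaaEEHh=8 LlaaEEhh=4 LlaaEeHH=8 LlaaEeHh=16 LlaaEehh=8 LlaaeeHH=4 LlaaeeHh=8 Llaaeehh=4
LLAaeeHH hits 4/256; gcd=4; 4÷4/256÷4 = 1/64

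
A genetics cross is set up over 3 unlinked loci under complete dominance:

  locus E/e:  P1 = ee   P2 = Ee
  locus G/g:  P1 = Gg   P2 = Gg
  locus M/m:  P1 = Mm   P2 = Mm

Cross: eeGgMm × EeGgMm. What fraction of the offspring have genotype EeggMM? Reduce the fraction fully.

P(EeggMM) = 1/32

eeGgMm gametes: eGM×2, eGm×2, egM×2, egm×2
EeGgMm gametes: EGM×1, EGm×1, EgM×1, Egm×1, eGM×1, eGm×1, egM×1, egm×1
eeGgMm×EeGgMm grid (8·8=64): EeGGMM=2 EeGGMm=4 EeGGmm=2 EeGgMM=4 EeGgMm=8 EeGgmm=4 EeggMM=2 EeggMm=4 Eeggmm=2 eeGGMM=2 eeGGMm=4 eeGGmm=2 eeGgMM=4 eeGgMm=8 eeGgmm=4 eeggMM=2 eeggMm=4 eeggmm=2
EeggMM hits 2/64; gcd=2; 2÷2/64÷2 = 1/32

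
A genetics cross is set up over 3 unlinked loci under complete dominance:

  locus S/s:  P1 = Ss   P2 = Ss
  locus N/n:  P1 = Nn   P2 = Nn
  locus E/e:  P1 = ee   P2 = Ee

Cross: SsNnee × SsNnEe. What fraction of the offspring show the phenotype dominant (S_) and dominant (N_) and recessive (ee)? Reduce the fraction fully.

SsNnee gametes: SNe×2, Sne×2, sNe×2, sne×2
SsNnEe gametes: SNE×1, SNe×1, SnE×1, Sne×1, sNE×1, sNe×1, snE×1, sne×1
SsNnee×SsNnEe grid (8·8=64): SSNNEe=2 SSNNee=2 SSNnEe=4 SSNnee=4 SSnnEe=2 SSnnee=2 SsNNEe=4 SsNNee=4 SsNnEe=8 SsNnee=8 SsnnEe=4 Ssnnee=4 ssNNEe=2 ssNNee=2 ssNnEe=4 ssNnee=4 ssnnEe=2 ssnnee=2
S_ N_ ee hits 18/64; gcd=2; 18÷2/64÷2 = 9/32

P(S_ N_ ee) = 9/32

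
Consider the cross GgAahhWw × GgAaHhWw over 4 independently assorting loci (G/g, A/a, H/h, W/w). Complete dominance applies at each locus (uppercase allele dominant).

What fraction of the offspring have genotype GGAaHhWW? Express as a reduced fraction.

P(GGAaHhWW) = 1/64

GgAahhWw gametes: GAhW×2, GAhw×2, GahW×2, Gahw×2, gAhW×2, gAhw×2, gahW×2, gahw×2
GgAaHhWw gametes: GAHW×1, GAHw×1, GAhW×1, GAhw×1, GaHW×1, GaHw×1, GahW×1, Gahw×1, gAHW×1, gAHw×1, gAhW×1, gAhw×1, gaHW×1, gaHw×1, gahW×1, gahw×1
GgAahhWw×GgAaHhWw grid (16·16=256): GGAAHhWW=2 GGAAHhWw=4 GGAAHhww=2 GGAAhhWW=2 GGAAhhWw=4 GGAAhhww=2 GGAaHhWW=4 GGAaHhWw=8 GGAaHhww=4 GGAahhWW=4 GGAahhWw=8 GGAahhww=4 GGaaHhWW=2 GGaaHhWw=4 GGaaHhww=2 GGaahhWW=2 GGaahhWw=4 GGaahhww=2 GgAAHhWW=4 GgAAHhWw=8 GgAAHhww=4 GgAAhhWW=4 GgAAhhWw=8 GgAAhhww=4 GgAaHhWW=8 GgAaHhWw=16 GgAaHhww=8 GgAahhWW=8 GgAahhWw=16 GgAahhww=8 GgaaHhWW=4 GgaaHhWw=8 GgaaHhww=4 GgaahhWW=4 GgaahhWw=8 Ggaahhww=4 ggAAHhWW=2 ggAAHhWw=4 ggAAHhww=2 ggAAhhWW=2 ggAAhhWw=4 ggAAhhww=2 ggAaHhWW=4 ggAaHhWw=8 ggAaHhww=4 ggAahhWW=4 ggAahhWw=8 ggAahhww=4 ggaaHhWW=2 ggaaHhWw=4 ggaaHhww=2 ggaahhWW=2 ggaahhWw=4 ggaahhww=2
GGAaHhWW hits 4/256; gcd=4; 4÷4/256÷4 = 1/64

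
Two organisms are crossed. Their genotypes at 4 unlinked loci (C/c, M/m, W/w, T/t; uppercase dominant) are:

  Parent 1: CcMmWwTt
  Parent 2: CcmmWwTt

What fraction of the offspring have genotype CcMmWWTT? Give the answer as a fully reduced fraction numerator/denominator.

CcMmWwTt gametes: CMWT×1, CMWt×1, CMwT×1, CMwt×1, CmWT×1, CmWt×1, CmwT×1, Cmwt×1, cMWT×1, cMWt×1, cMwT×1, cMwt×1, cmWT×1, cmWt×1, cmwT×1, cmwt×1
CcmmWwTt gametes: CmWT×2, CmWt×2, CmwT×2, Cmwt×2, cmWT×2, cmWt×2, cmwT×2, cmwt×2
CcMmWwTt×CcmmWwTt grid (16·16=256): CCMmWWTT=2 CCMmWWTt=4 CCMmWWtt=2 CCMmWwTT=4 CCMmWwTt=8 CCMmWwtt=4 CCMmwwTT=2 CCMmwwTt=4 CCMmwwtt=2 CCmmWWTT=2 CCmmWWTt=4 CCmmWWtt=2 CCmmWwTT=4 CCmmWwTt=8 CCmmWwtt=4 CCmmwwTT=2 CCmmwwTt=4 CCmmwwtt=2 CcMmWWTT=4 CcMmWWTt=8 CcMmWWtt=4 CcMmWwTT=8 CcMmWwTt=16 CcMmWwtt=8 CcMmwwTT=4 CcMmwwTt=8 CcMmwwtt=4 CcmmWWTT=4 CcmmWWTt=8 CcmmWWtt=4 CcmmWwTT=8 CcmmWwTt=16 CcmmWwtt=8 CcmmwwTT=4 CcmmwwTt=8 Ccmmwwtt=4 ccMmWWTT=2 ccMmWWTt=4 ccMmWWtt=2 ccMmWwTT=4 ccMmWwTt=8 ccMmWwtt=4 ccMmwwTT=2 ccMmwwTt=4 ccMmwwtt=2 ccmmWWTT=2 ccmmWWTt=4 ccmmWWtt=2 ccmmWwTT=4 ccmmWwTt=8 ccmmWwtt=4 ccmmwwTT=2 ccmmwwTt=4 ccmmwwtt=2
CcMmWWTT hits 4/256; gcd=4; 4÷4/256÷4 = 1/64

P(CcMmWWTT) = 1/64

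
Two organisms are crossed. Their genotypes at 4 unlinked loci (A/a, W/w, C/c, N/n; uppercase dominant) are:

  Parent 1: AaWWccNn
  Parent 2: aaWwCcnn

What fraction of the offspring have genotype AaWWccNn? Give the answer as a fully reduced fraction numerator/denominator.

AaWWccNn gametes: AWcN×4, AWcn×4, aWcN×4, aWcn×4
aaWwCcnn gametes: aWCn×4, aWcn×4, awCn×4, awcn×4
AaWWccNn×aaWwCcnn grid (16·16=256): AaWWCcNn=16 AaWWCcnn=16 AaWWccNn=16 AaWWccnn=16 AaWwCcNn=16 AaWwCcnn=16 AaWwccNn=16 AaWwccnn=16 aaWWCcNn=16 aaWWCcnn=16 aaWWccNn=16 aaWWccnn=16 aaWwCcNn=16 aaWwCcnn=16 aaWwccNn=16 aaWwccnn=16
AaWWccNn hits 16/256; gcd=16; 16÷16/256÷16 = 1/16

P(AaWWccNn) = 1/16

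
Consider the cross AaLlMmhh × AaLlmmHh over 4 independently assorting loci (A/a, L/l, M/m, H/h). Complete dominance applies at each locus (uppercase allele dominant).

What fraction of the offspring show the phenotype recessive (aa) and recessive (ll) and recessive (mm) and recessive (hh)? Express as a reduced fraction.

AaLlMmhh gametes: ALMh×2, ALmh×2, AlMh×2, Almh×2, aLMh×2, aLmh×2, alMh×2, almh×2
AaLlmmHh gametes: ALmH×2, ALmh×2, AlmH×2, Almh×2, aLmH×2, aLmh×2, almH×2, almh×2
AaLlMmhh×AaLlmmHh grid (16·16=256): AALLMmHh=4 AALLMmhh=4 AALLmmHh=4 AALLmmhh=4 AALlMmHh=8 AALlMmhh=8 AALlmmHh=8 AALlmmhh=8 AAllMmHh=4 AAllMmhh=4 AAllmmHh=4 AAllmmhh=4 AaLLMmHh=8 AaLLMmhh=8 AaLLmmHh=8 AaLLmmhh=8 AaLlMmHh=16 AaLlMmhh=16 AaLlmmHh=16 AaLlmmhh=16 AallMmHh=8 AallMmhh=8 AallmmHh=8 Aallmmhh=8 aaLLMmHh=4 aaLLMmhh=4 aaLLmmHh=4 aaLLmmhh=4 aaLlMmHh=8 aaLlMmhh=8 aaLlmmHh=8 aaLlmmhh=8 aallMmHh=4 aallMmhh=4 aallmmHh=4 aallmmhh=4
aa ll mm hh hits 4/256; gcd=4; 4÷4/256÷4 = 1/64

P(aa ll mm hh) = 1/64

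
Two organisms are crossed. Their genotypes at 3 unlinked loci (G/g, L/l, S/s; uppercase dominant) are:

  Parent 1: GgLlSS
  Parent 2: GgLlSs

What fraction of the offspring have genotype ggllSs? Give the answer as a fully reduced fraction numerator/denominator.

P(ggllSs) = 1/32

GgLlSS gametes: GLS×2, GlS×2, gLS×2, glS×2
GgLlSs gametes: GLS×1, GLs×1, GlS×1, Gls×1, gLS×1, gLs×1, glS×1, gls×1
GgLlSS×GgLlSs grid (8·8=64): GGLLSS=2 GGLLSs=2 GGLlSS=4 GGLlSs=4 GGllSS=2 GGllSs=2 GgLLSS=4 GgLLSs=4 GgLlSS=8 GgLlSs=8 GgllSS=4 GgllSs=4 ggLLSS=2 ggLLSs=2 ggLlSS=4 ggLlSs=4 ggllSS=2 ggllSs=2
ggllSs hits 2/64; gcd=2; 2÷2/64÷2 = 1/32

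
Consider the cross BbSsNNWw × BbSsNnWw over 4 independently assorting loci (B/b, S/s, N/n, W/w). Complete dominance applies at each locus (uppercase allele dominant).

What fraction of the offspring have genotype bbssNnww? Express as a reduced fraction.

P(bbssNnww) = 1/128

BbSsNNWw gametes: BSNW×2, BSNw×2, BsNW×2, BsNw×2, bSNW×2, bSNw×2, bsNW×2, bsNw×2
BbSsNnWw gametes: BSNW×1, BSNw×1, BSnW×1, BSnw×1, BsNW×1, BsNw×1, BsnW×1, Bsnw×1, bSNW×1, bSNw×1, bSnW×1, bSnw×1, bsNW×1, bsNw×1, bsnW×1, bsnw×1
BbSsNNWw×BbSsNnWw grid (16·16=256): BBSSNNWW=2 BBSSNNWw=4 BBSSNNww=2 BBSSNnWW=2 BBSSNnWw=4 BBSSNnww=2 BBSsNNWW=4 BBSsNNWw=8 BBSsNNww=4 BBSsNnWW=4 BBSsNnWw=8 BBSsNnww=4 BBssNNWW=2 BBssNNWw=4 BBssNNww=2 BBssNnWW=2 BBssNnWw=4 BBssNnww=2 BbSSNNWW=4 BbSSNNWw=8 BbSSNNww=4 BbSSNnWW=4 BbSSNnWw=8 BbSSNnww=4 BbSsNNWW=8 BbSsNNWw=16 BbSsNNww=8 BbSsNnWW=8 BbSsNnWw=16 BbSsNnww=8 BbssNNWW=4 BbssNNWw=8 BbssNNww=4 BbssNnWW=4 BbssNnWw=8 BbssNnww=4 bbSSNNWW=2 bbSSNNWw=4 bbSSNNww=2 bbSSNnWW=2 bbSSNnWw=4 bbSSNnww=2 bbSsNNWW=4 bbSsNNWw=8 bbSsNNww=4 bbSsNnWW=4 bbSsNnWw=8 bbSsNnww=4 bbssNNWW=2 bbssNNWw=4 bbssNNww=2 bbssNnWW=2 bbssNnWw=4 bbssNnww=2
bbssNnww hits 2/256; gcd=2; 2÷2/256÷2 = 1/128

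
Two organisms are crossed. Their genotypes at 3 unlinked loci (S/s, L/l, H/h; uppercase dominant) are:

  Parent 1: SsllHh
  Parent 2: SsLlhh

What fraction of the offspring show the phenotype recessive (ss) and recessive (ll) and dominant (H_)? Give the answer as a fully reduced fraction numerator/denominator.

SsllHh gametes: SlH×2, Slh×2, slH×2, slh×2
SsLlhh gametes: SLh×2, Slh×2, sLh×2, slh×2
SsllHh×SsLlhh grid (8·8=64): SSLlHh=4 SSLlhh=4 SSllHh=4 SSllhh=4 SsLlHh=8 SsLlhh=8 SsllHh=8 Ssllhh=8 ssLlHh=4 ssLlhh=4 ssllHh=4 ssllhh=4
ss ll H_ hits 4/64; gcd=4; 4÷4/64÷4 = 1/16

P(ss ll H_) = 1/16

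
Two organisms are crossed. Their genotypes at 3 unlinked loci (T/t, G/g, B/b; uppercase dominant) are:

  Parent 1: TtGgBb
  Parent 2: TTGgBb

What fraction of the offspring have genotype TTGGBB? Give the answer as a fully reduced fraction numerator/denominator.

TtGgBb gametes: TGB×1, TGb×1, TgB×1, Tgb×1, tGB×1, tGb×1, tgB×1, tgb×1
TTGgBb gametes: TGB×2, TGb×2, TgB×2, Tgb×2
TtGgBb×TTGgBb grid (8·8=64): TTGGBB=2 TTGGBb=4 TTGGbb=2 TTGgBB=4 TTGgBb=8 TTGgbb=4 TTggBB=2 TTggBb=4 TTggbb=2 TtGGBB=2 TtGGBb=4 TtGGbb=2 TtGgBB=4 TtGgBb=8 TtGgbb=4 TtggBB=2 TtggBb=4 Ttggbb=2
TTGGBB hits 2/64; gcd=2; 2÷2/64÷2 = 1/32

P(TTGGBB) = 1/32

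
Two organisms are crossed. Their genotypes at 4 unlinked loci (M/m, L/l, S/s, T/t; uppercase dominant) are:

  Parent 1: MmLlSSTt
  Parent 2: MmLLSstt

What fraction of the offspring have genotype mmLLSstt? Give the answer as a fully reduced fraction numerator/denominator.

MmLlSSTt gametes: MLST×2, MLSt×2, MlST×2, MlSt×2, mLST×2, mLSt×2, mlST×2, mlSt×2
MmLLSstt gametes: MLSt×4, MLst×4, mLSt×4, mLst×4
MmLlSSTt×MmLLSstt grid (16·16=256): MMLLSSTt=8 MMLLSStt=8 MMLLSsTt=8 MMLLSstt=8 MMLlSSTt=8 MMLlSStt=8 MMLlSsTt=8 MMLlSstt=8 MmLLSSTt=16 MmLLSStt=16 MmLLSsTt=16 MmLLSstt=16 MmLlSSTt=16 MmLlSStt=16 MmLlSsTt=16 MmLlSstt=16 mmLLSSTt=8 mmLLSStt=8 mmLLSsTt=8 mmLLSstt=8 mmLlSSTt=8 mmLlSStt=8 mmLlSsTt=8 mmLlSstt=8
mmLLSstt hits 8/256; gcd=8; 8÷8/256÷8 = 1/32

P(mmLLSstt) = 1/32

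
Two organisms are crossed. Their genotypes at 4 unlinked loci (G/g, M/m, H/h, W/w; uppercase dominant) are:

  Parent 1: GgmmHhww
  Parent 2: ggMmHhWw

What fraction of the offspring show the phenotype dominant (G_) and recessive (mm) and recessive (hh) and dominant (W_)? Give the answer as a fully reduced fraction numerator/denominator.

GgmmHhww gametes: GmHw×4, Gmhw×4, gmHw×4, gmhw×4
ggMmHhWw gametes: gMHW×2, gMHw×2, gMhW×2, gMhw×2, gmHW×2, gmHw×2, gmhW×2, gmhw×2
GgmmHhww×ggMmHhWw grid (16·16=256): GgMmHHWw=8 GgMmHHww=8 GgMmHhWw=16 GgMmHhww=16 GgMmhhWw=8 GgMmhhww=8 GgmmHHWw=8 GgmmHHww=8 GgmmHhWw=16 GgmmHhww=16 GgmmhhWw=8 Ggmmhhww=8 ggMmHHWw=8 ggMmHHww=8 ggMmHhWw=16 ggMmHhww=16 ggMmhhWw=8 ggMmhhww=8 ggmmHHWw=8 ggmmHHww=8 ggmmHhWw=16 ggmmHhww=16 ggmmhhWw=8 ggmmhhww=8
G_ mm hh W_ hits 8/256; gcd=8; 8÷8/256÷8 = 1/32

P(G_ mm hh W_) = 1/32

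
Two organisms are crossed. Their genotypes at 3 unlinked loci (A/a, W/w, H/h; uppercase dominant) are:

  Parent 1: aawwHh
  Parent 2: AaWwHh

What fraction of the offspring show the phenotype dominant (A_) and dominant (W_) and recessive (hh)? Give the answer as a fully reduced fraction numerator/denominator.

aawwHh gametes: awH×4, awh×4
AaWwHh gametes: AWH×1, AWh×1, AwH×1, Awh×1, aWH×1, aWh×1, awH×1, awh×1
aawwHh×AaWwHh grid (8·8=64): AaWwHH=4 AaWwHh=8 AaWwhh=4 AawwHH=4 AawwHh=8 Aawwhh=4 aaWwHH=4 aaWwHh=8 aaWwhh=4 aawwHH=4 aawwHh=8 aawwhh=4
A_ W_ hh hits 4/64; gcd=4; 4÷4/64÷4 = 1/16

P(A_ W_ hh) = 1/16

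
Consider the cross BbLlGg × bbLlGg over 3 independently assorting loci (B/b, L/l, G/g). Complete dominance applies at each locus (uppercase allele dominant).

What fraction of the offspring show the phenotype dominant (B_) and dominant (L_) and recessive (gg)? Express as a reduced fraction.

BbLlGg gametes: BLG×1, BLg×1, BlG×1, Blg×1, bLG×1, bLg×1, blG×1, blg×1
bbLlGg gametes: bLG×2, bLg×2, blG×2, blg×2
BbLlGg×bbLlGg grid (8·8=64): BbLLGG=2 BbLLGg=4 BbLLgg=2 BbLlGG=4 BbLlGg=8 BbLlgg=4 BbllGG=2 BbllGg=4 Bbllgg=2 bbLLGG=2 bbLLGg=4 bbLLgg=2 bbLlGG=4 bbLlGg=8 bbLlgg=4 bbllGG=2 bbllGg=4 bbllgg=2
B_ L_ gg hits 6/64; gcd=2; 6÷2/64÷2 = 3/32

P(B_ L_ gg) = 3/32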